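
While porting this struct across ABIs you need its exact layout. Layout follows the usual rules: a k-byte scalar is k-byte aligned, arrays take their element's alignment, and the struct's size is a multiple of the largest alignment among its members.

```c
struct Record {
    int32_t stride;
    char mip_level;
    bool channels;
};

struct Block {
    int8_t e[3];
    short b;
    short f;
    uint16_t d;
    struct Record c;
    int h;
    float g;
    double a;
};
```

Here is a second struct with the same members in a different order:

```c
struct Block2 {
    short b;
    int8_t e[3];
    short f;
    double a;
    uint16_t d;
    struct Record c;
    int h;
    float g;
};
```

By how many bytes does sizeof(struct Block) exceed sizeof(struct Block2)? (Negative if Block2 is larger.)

0

Record: stride at 0 (size 4, align 4) → ends 4; mip_level at 4 (size 1, align 1) → ends 5; channels at 5 (size 1, align 1) → ends 6; tail pad 2 to reach multiple of 4; total 8 bytes, alignment 4
e at 0 (size 3, align 1) → ends 3
pad 1 to align 2 for b
b at 4 (size 2, align 2) → ends 6
f at 6 (size 2, align 2) → ends 8
d at 8 (size 2, align 2) → ends 10
pad 2 to align 4 for c
c at 12 (size 8, align 4) → ends 20
h at 20 (size 4, align 4) → ends 24
g at 24 (size 4, align 4) → ends 28
pad 4 to align 8 for a
a at 32 (size 8, align 8) → ends 40
total 40 bytes, alignment 8
— Block2 —
b at 0 (size 2, align 2) → ends 2
e at 2 (size 3, align 1) → ends 5
pad 1 to align 2 for f
f at 6 (size 2, align 2) → ends 8
a at 8 (size 8, align 8) → ends 16
d at 16 (size 2, align 2) → ends 18
pad 2 to align 4 for c
c at 20 (size 8, align 4) → ends 28
h at 28 (size 4, align 4) → ends 32
g at 32 (size 4, align 4) → ends 36
tail pad 4 to reach multiple of 8
total 40 bytes, alignment 8
40 − 40 = 0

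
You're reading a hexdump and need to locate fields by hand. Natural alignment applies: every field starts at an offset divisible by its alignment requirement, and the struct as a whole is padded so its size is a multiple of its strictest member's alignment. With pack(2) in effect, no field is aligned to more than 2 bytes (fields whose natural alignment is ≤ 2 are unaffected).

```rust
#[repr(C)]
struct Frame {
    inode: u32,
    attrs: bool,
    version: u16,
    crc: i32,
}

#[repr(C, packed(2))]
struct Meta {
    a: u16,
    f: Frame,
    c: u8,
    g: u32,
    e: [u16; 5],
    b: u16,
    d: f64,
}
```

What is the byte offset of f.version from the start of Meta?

8

Frame: inode at 0 (size 4, align 4) → ends 4; attrs at 4 (size 1, align 1) → ends 5; pad 1 to align 2 for version; version at 6 (size 2, align 2) → ends 8; crc at 8 (size 4, align 4) → ends 12; total 12 bytes, alignment 4
a at 0 (size 2, align 2) → ends 2
f at 2 (size 12, align 2) → ends 14
within Frame: version at 6
2 + 6 = 8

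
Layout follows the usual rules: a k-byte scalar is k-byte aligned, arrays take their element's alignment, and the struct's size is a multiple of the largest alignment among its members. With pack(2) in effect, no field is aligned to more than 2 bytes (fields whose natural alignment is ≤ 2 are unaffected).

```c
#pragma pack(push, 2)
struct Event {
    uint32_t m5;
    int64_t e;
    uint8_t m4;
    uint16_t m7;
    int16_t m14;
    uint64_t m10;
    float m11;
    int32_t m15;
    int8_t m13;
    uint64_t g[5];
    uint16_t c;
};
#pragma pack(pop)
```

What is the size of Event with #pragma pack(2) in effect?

m5 at 0 (size 4, align 2) → ends 4
e at 4 (size 8, align 2) → ends 12
m4 at 12 (size 1, align 1) → ends 13
pad 1 to align 2 for m7
m7 at 14 (size 2, align 2) → ends 16
m14 at 16 (size 2, align 2) → ends 18
m10 at 18 (size 8, align 2) → ends 26
m11 at 26 (size 4, align 2) → ends 30
m15 at 30 (size 4, align 2) → ends 34
m13 at 34 (size 1, align 1) → ends 35
pad 1 to align 2 for g
g at 36 (size 40, align 2) → ends 76
c at 76 (size 2, align 2) → ends 78
total 78 bytes, alignment 2

78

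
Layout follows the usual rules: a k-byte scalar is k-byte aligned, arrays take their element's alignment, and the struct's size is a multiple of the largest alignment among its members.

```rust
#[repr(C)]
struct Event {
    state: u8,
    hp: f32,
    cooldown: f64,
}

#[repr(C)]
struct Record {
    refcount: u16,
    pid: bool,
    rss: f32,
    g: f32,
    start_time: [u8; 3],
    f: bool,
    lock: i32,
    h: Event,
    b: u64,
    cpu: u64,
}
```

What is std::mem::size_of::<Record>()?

Event: state at 0 (size 1, align 1) → ends 1; pad 3 to align 4 for hp; hp at 4 (size 4, align 4) → ends 8; cooldown at 8 (size 8, align 8) → ends 16; total 16 bytes, alignment 8
refcount at 0 (size 2, align 2) → ends 2
pid at 2 (size 1, align 1) → ends 3
pad 1 to align 4 for rss
rss at 4 (size 4, align 4) → ends 8
g at 8 (size 4, align 4) → ends 12
start_time at 12 (size 3, align 1) → ends 15
f at 15 (size 1, align 1) → ends 16
lock at 16 (size 4, align 4) → ends 20
pad 4 to align 8 for h
h at 24 (size 16, align 8) → ends 40
b at 40 (size 8, align 8) → ends 48
cpu at 48 (size 8, align 8) → ends 56
total 56 bytes, alignment 8

56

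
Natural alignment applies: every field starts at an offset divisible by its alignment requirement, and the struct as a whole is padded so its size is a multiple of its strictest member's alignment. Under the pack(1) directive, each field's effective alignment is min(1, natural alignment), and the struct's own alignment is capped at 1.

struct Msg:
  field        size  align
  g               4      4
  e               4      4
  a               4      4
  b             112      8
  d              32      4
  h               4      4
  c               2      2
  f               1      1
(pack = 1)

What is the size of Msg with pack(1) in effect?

0..4  g  (4B, 1-aligned)
4..8  e  (4B, 1-aligned)
8..12  a  (4B, 1-aligned)
12..124  b  (112B, 1-aligned)
124..156  d  (32B, 1-aligned)
156..160  h  (4B, 1-aligned)
160..162  c  (2B, 1-aligned)
162..163  f  (1B, 1-aligned)
sizeof = 163, alignof = 1

163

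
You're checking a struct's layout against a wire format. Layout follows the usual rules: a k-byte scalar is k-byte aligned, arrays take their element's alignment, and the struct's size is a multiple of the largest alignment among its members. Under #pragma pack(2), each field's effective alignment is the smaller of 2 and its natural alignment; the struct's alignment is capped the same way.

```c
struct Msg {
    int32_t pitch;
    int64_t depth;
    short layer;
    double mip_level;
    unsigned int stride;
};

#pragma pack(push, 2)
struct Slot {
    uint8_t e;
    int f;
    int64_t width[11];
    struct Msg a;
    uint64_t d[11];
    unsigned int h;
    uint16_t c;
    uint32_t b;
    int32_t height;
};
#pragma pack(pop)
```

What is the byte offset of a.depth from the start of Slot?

102

Msg: pitch at 0 (size 4, align 4) → ends 4; pad 4 to align 8 for depth; depth at 8 (size 8, align 8) → ends 16; layer at 16 (size 2, align 2) → ends 18; pad 6 to align 8 for mip_level; mip_level at 24 (size 8, align 8) → ends 32; stride at 32 (size 4, align 4) → ends 36; tail pad 4 to reach multiple of 8; total 40 bytes, alignment 8
e at 0 (size 1, align 1) → ends 1
pad 1 to align 2 for f
f at 2 (size 4, align 2) → ends 6
width at 6 (size 88, align 2) → ends 94
a at 94 (size 40, align 2) → ends 134
within Msg: depth at 8
94 + 8 = 102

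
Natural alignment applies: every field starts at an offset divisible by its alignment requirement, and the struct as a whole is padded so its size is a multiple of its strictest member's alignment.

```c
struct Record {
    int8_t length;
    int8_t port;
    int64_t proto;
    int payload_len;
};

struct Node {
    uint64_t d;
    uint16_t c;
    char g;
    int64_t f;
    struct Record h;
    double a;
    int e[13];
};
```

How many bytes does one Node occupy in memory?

112

Record: @0: length [1B, align 1] → 1; @1: port [1B, align 1] → 2; +6 pad (align 8); @8: proto [8B, align 8] → 16; @16: payload_len [4B, align 4] → 20; +4 tail pad (align 8); size 24, align 8
@0: d [8B, align 8] → 8
@8: c [2B, align 2] → 10
@10: g [1B, align 1] → 11
+5 pad (align 8)
@16: f [8B, align 8] → 24
@24: h [24B, align 8] → 48
@48: a [8B, align 8] → 56
@56: e [52B, align 4] → 108
+4 tail pad (align 8)
size 112, align 8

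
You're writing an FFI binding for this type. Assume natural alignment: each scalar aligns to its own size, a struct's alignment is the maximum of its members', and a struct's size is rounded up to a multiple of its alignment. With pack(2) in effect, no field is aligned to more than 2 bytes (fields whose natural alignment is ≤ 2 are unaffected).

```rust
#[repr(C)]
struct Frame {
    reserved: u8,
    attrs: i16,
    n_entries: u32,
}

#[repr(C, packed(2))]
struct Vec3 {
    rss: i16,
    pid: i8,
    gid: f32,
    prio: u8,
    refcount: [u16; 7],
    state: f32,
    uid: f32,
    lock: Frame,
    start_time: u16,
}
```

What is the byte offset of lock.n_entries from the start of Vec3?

36

Frame: reserved at 0 (size 1, align 1) → ends 1; pad 1 to align 2 for attrs; attrs at 2 (size 2, align 2) → ends 4; n_entries at 4 (size 4, align 4) → ends 8; total 8 bytes, alignment 4
rss at 0 (size 2, align 2) → ends 2
pid at 2 (size 1, align 1) → ends 3
pad 1 to align 2 for gid
gid at 4 (size 4, align 2) → ends 8
prio at 8 (size 1, align 1) → ends 9
pad 1 to align 2 for refcount
refcount at 10 (size 14, align 2) → ends 24
state at 24 (size 4, align 2) → ends 28
uid at 28 (size 4, align 2) → ends 32
lock at 32 (size 8, align 2) → ends 40
within Frame: n_entries at 4
32 + 4 = 36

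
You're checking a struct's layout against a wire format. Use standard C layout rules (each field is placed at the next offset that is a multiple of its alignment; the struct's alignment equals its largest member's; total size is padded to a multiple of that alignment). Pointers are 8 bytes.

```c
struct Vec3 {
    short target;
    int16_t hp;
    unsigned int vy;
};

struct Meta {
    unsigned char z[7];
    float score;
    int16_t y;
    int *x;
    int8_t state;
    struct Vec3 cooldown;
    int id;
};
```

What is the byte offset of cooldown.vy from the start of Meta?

Vec3: @0: target [2B, align 2] → 2; @2: hp [2B, align 2] → 4; @4: vy [4B, align 4] → 8; size 8, align 4
@0: z [7B, align 1] → 7
+1 pad (align 4)
@8: score [4B, align 4] → 12
@12: y [2B, align 2] → 14
+2 pad (align 8)
@16: x [8B, align 8] → 24
@24: state [1B, align 1] → 25
+3 pad (align 4)
@28: cooldown [8B, align 4] → 36
within Vec3: vy at 4
28 + 4 = 32

32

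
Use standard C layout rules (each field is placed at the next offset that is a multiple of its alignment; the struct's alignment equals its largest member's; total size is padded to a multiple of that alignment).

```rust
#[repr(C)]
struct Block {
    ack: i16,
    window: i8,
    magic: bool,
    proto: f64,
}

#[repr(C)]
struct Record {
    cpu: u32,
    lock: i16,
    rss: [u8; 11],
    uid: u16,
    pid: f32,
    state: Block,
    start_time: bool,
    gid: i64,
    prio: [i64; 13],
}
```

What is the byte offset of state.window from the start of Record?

Block: 0..2  ack  (2B, 2-aligned); 2..3  window  (1B, 1-aligned); 3..4  magic  (1B, 1-aligned); 4..8  -- padding (4B); 8..16  proto  (8B, 8-aligned); sizeof = 16, alignof = 8
0..4  cpu  (4B, 4-aligned)
4..6  lock  (2B, 2-aligned)
6..17  rss  (11B, 1-aligned)
17..18  -- padding (1B)
18..20  uid  (2B, 2-aligned)
20..24  pid  (4B, 4-aligned)
24..40  state  (16B, 8-aligned)
within Block: window at 2
24 + 2 = 26

26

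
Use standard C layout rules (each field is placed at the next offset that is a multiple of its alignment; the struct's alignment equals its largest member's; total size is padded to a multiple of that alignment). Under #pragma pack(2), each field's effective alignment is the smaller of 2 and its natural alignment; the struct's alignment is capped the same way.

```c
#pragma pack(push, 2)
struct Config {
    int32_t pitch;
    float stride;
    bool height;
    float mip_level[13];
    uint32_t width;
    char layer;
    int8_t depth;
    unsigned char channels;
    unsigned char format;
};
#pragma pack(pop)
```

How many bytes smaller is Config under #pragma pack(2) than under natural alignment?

2

natural layout:
  pitch at 0 (size 4, align 4) → ends 4
  stride at 4 (size 4, align 4) → ends 8
  height at 8 (size 1, align 1) → ends 9
  pad 3 to align 4 for mip_level
  mip_level at 12 (size 52, align 4) → ends 64
  width at 64 (size 4, align 4) → ends 68
  layer at 68 (size 1, align 1) → ends 69
  depth at 69 (size 1, align 1) → ends 70
  channels at 70 (size 1, align 1) → ends 71
  format at 71 (size 1, align 1) → ends 72
  total 72 bytes, alignment 4
packed(2) layout:
  pitch at 0 (size 4, align 2) → ends 4
  stride at 4 (size 4, align 2) → ends 8
  height at 8 (size 1, align 1) → ends 9
  pad 1 to align 2 for mip_level
  mip_level at 10 (size 52, align 2) → ends 62
  width at 62 (size 4, align 2) → ends 66
  layer at 66 (size 1, align 1) → ends 67
  depth at 67 (size 1, align 1) → ends 68
  channels at 68 (size 1, align 1) → ends 69
  format at 69 (size 1, align 1) → ends 70
  total 70 bytes, alignment 2
72 − 70 = 2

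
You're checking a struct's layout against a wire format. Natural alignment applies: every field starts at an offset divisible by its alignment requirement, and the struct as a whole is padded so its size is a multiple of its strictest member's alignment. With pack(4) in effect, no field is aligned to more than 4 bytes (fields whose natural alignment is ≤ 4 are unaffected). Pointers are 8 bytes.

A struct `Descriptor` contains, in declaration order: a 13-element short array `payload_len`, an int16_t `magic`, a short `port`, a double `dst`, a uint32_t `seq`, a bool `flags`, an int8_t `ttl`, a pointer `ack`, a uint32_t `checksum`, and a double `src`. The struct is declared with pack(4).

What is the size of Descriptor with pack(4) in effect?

payload_len at 0 (size 26, align 2) → ends 26
magic at 26 (size 2, align 2) → ends 28
port at 28 (size 2, align 2) → ends 30
pad 2 to align 4 for dst
dst at 32 (size 8, align 4) → ends 40
seq at 40 (size 4, align 4) → ends 44
flags at 44 (size 1, align 1) → ends 45
ttl at 45 (size 1, align 1) → ends 46
pad 2 to align 4 for ack
ack at 48 (size 8, align 4) → ends 56
checksum at 56 (size 4, align 4) → ends 60
src at 60 (size 8, align 4) → ends 68
total 68 bytes, alignment 4

68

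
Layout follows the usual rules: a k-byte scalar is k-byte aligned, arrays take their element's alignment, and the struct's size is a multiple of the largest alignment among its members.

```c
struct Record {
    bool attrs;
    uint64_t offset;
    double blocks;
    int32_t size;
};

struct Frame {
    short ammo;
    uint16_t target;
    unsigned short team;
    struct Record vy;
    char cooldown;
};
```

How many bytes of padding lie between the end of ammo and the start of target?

0

Record: 0..1  attrs  (1B, 1-aligned); 1..8  -- padding (7B); 8..16  offset  (8B, 8-aligned); 16..24  blocks  (8B, 8-aligned); 24..28  size  (4B, 4-aligned); 28..32  -- tail padding (4B); sizeof = 32, alignof = 8
0..2  ammo  (2B, 2-aligned)
2..4  target  (2B, 2-aligned)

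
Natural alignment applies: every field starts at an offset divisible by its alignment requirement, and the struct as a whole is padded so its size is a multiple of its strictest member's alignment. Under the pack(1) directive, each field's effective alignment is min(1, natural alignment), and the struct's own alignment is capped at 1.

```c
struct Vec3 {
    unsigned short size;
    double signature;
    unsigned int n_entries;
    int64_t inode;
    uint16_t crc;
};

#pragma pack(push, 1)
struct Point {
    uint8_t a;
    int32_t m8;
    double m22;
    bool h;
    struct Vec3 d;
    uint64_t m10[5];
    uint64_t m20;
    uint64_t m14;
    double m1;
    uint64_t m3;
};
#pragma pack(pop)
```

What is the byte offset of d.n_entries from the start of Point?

Vec3: @0: size [2B, align 2] → 2; +6 pad (align 8); @8: signature [8B, align 8] → 16; @16: n_entries [4B, align 4] → 20; +4 pad (align 8); @24: inode [8B, align 8] → 32; @32: crc [2B, align 2] → 34; +6 tail pad (align 8); size 40, align 8
@0: a [1B, align 1] → 1
@1: m8 [4B, align 1] → 5
@5: m22 [8B, align 1] → 13
@13: h [1B, align 1] → 14
@14: d [40B, align 1] → 54
within Vec3: n_entries at 16
14 + 16 = 30

30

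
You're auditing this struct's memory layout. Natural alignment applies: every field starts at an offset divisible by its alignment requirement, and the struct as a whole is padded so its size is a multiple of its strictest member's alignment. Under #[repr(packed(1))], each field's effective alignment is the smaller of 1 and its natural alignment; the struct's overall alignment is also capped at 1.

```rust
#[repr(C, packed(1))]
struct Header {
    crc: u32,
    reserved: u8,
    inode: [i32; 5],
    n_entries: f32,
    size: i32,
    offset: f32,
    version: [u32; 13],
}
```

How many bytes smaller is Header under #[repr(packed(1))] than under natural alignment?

3

natural layout:
  crc at 0 (size 4, align 4) → ends 4
  reserved at 4 (size 1, align 1) → ends 5
  pad 3 to align 4 for inode
  inode at 8 (size 20, align 4) → ends 28
  n_entries at 28 (size 4, align 4) → ends 32
  size at 32 (size 4, align 4) → ends 36
  offset at 36 (size 4, align 4) → ends 40
  version at 40 (size 52, align 4) → ends 92
  total 92 bytes, alignment 4
packed(1) layout:
  crc at 0 (size 4, align 1) → ends 4
  reserved at 4 (size 1, align 1) → ends 5
  inode at 5 (size 20, align 1) → ends 25
  n_entries at 25 (size 4, align 1) → ends 29
  size at 29 (size 4, align 1) → ends 33
  offset at 33 (size 4, align 1) → ends 37
  version at 37 (size 52, align 1) → ends 89
  total 89 bytes, alignment 1
92 − 89 = 3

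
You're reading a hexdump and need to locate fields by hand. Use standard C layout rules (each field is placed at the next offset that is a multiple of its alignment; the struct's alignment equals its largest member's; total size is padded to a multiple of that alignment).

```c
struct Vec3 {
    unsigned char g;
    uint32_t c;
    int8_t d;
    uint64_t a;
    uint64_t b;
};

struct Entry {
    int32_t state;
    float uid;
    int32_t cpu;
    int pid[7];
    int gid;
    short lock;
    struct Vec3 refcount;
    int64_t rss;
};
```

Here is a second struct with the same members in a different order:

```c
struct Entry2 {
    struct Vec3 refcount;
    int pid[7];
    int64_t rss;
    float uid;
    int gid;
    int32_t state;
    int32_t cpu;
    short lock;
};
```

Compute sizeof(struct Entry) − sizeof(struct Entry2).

-8

Vec3: g at 0 (size 1, align 1) → ends 1; pad 3 to align 4 for c; c at 4 (size 4, align 4) → ends 8; d at 8 (size 1, align 1) → ends 9; pad 7 to align 8 for a; a at 16 (size 8, align 8) → ends 24; b at 24 (size 8, align 8) → ends 32; total 32 bytes, alignment 8
state at 0 (size 4, align 4) → ends 4
uid at 4 (size 4, align 4) → ends 8
cpu at 8 (size 4, align 4) → ends 12
pid at 12 (size 28, align 4) → ends 40
gid at 40 (size 4, align 4) → ends 44
lock at 44 (size 2, align 2) → ends 46
pad 2 to align 8 for refcount
refcount at 48 (size 32, align 8) → ends 80
rss at 80 (size 8, align 8) → ends 88
total 88 bytes, alignment 8
— Entry2 —
refcount at 0 (size 32, align 8) → ends 32
pid at 32 (size 28, align 4) → ends 60
pad 4 to align 8 for rss
rss at 64 (size 8, align 8) → ends 72
uid at 72 (size 4, align 4) → ends 76
gid at 76 (size 4, align 4) → ends 80
state at 80 (size 4, align 4) → ends 84
cpu at 84 (size 4, align 4) → ends 88
lock at 88 (size 2, align 2) → ends 90
tail pad 6 to reach multiple of 8
total 96 bytes, alignment 8
88 − 96 = -8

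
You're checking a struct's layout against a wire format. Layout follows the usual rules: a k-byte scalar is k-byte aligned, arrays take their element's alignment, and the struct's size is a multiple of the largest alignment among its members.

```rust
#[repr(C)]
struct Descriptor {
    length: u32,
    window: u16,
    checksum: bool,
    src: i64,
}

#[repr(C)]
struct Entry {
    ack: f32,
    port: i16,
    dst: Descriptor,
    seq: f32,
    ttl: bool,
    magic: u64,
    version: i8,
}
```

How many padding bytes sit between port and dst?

2

Descriptor: 0..4  length  (4B, 4-aligned); 4..6  window  (2B, 2-aligned); 6..7  checksum  (1B, 1-aligned); 7..8  -- padding (1B); 8..16  src  (8B, 8-aligned); sizeof = 16, alignof = 8
0..4  ack  (4B, 4-aligned)
4..6  port  (2B, 2-aligned)
6..8  -- padding (2B)
8..24  dst  (16B, 8-aligned)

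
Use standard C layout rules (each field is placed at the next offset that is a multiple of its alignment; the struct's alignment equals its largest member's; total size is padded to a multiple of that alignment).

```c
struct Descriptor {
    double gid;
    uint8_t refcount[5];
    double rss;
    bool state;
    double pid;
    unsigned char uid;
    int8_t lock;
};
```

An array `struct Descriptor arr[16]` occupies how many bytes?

768

@0: gid [8B, align 8] → 8
@8: refcount [5B, align 1] → 13
+3 pad (align 8)
@16: rss [8B, align 8] → 24
@24: state [1B, align 1] → 25
+7 pad (align 8)
@32: pid [8B, align 8] → 40
@40: uid [1B, align 1] → 41
@41: lock [1B, align 1] → 42
+6 tail pad (align 8)
size 48, align 8
array of 16: 16 × 48 = 768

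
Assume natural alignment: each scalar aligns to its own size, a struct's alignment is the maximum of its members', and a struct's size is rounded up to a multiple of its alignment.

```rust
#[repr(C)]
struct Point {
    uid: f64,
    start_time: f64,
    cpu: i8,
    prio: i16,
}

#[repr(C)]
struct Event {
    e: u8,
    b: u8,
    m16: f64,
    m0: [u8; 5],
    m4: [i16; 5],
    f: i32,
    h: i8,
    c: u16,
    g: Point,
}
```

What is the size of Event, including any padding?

64 bytes

Point: @0: uid [8B, align 8] → 8; @8: start_time [8B, align 8] → 16; @16: cpu [1B, align 1] → 17; +1 pad (align 2); @18: prio [2B, align 2] → 20; +4 tail pad (align 8); size 24, align 8
@0: e [1B, align 1] → 1
@1: b [1B, align 1] → 2
+6 pad (align 8)
@8: m16 [8B, align 8] → 16
@16: m0 [5B, align 1] → 21
+1 pad (align 2)
@22: m4 [10B, align 2] → 32
@32: f [4B, align 4] → 36
@36: h [1B, align 1] → 37
+1 pad (align 2)
@38: c [2B, align 2] → 40
@40: g [24B, align 8] → 64
size 64, align 8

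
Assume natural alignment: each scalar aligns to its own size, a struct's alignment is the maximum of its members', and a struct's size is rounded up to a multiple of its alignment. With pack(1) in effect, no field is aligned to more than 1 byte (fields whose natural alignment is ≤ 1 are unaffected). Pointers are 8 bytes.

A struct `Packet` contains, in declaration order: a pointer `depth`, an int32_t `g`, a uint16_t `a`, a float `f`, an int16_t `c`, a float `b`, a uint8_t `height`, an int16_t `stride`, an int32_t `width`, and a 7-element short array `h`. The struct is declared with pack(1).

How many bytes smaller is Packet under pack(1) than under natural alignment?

natural layout:
  @0: depth [8B, align 8] → 8
  @8: g [4B, align 4] → 12
  @12: a [2B, align 2] → 14
  +2 pad (align 4)
  @16: f [4B, align 4] → 20
  @20: c [2B, align 2] → 22
  +2 pad (align 4)
  @24: b [4B, align 4] → 28
  @28: height [1B, align 1] → 29
  +1 pad (align 2)
  @30: stride [2B, align 2] → 32
  @32: width [4B, align 4] → 36
  @36: h [14B, align 2] → 50
  +6 tail pad (align 8)
  size 56, align 8
packed(1) layout:
  @0: depth [8B, align 1] → 8
  @8: g [4B, align 1] → 12
  @12: a [2B, align 1] → 14
  @14: f [4B, align 1] → 18
  @18: c [2B, align 1] → 20
  @20: b [4B, align 1] → 24
  @24: height [1B, align 1] → 25
  @25: stride [2B, align 1] → 27
  @27: width [4B, align 1] → 31
  @31: h [14B, align 1] → 45
  size 45, align 1
56 − 45 = 11

11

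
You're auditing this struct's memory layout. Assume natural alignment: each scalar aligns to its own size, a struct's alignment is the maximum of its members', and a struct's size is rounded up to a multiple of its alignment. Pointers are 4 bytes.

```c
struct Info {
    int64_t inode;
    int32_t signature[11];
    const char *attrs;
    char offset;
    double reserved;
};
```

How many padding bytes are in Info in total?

7

inode at 0 (size 8, align 8) → ends 8
signature at 8 (size 44, align 4) → ends 52
attrs at 52 (size 4, align 4) → ends 56
offset at 56 (size 1, align 1) → ends 57
pad 7 to align 8 for reserved
reserved at 64 (size 8, align 8) → ends 72
total 72 bytes, alignment 8
data bytes 65, size 72 → padding 7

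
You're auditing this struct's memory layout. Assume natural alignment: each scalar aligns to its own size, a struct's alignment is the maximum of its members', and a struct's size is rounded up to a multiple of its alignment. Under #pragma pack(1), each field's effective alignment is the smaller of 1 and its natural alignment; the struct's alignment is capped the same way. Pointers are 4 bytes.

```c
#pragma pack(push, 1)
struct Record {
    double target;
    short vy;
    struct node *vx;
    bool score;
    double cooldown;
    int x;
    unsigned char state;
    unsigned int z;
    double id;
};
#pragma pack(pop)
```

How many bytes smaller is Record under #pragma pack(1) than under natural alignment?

16

natural layout:
  0..8  target  (8B, 8-aligned)
  8..10  vy  (2B, 2-aligned)
  10..12  -- padding (2B)
  12..16  vx  (4B, 4-aligned)
  16..17  score  (1B, 1-aligned)
  17..24  -- padding (7B)
  24..32  cooldown  (8B, 8-aligned)
  32..36  x  (4B, 4-aligned)
  36..37  state  (1B, 1-aligned)
  37..40  -- padding (3B)
  40..44  z  (4B, 4-aligned)
  44..48  -- padding (4B)
  48..56  id  (8B, 8-aligned)
  sizeof = 56, alignof = 8
packed(1) layout:
  0..8  target  (8B, 1-aligned)
  8..10  vy  (2B, 1-aligned)
  10..14  vx  (4B, 1-aligned)
  14..15  score  (1B, 1-aligned)
  15..23  cooldown  (8B, 1-aligned)
  23..27  x  (4B, 1-aligned)
  27..28  state  (1B, 1-aligned)
  28..32  z  (4B, 1-aligned)
  32..40  id  (8B, 1-aligned)
  sizeof = 40, alignof = 1
56 − 40 = 16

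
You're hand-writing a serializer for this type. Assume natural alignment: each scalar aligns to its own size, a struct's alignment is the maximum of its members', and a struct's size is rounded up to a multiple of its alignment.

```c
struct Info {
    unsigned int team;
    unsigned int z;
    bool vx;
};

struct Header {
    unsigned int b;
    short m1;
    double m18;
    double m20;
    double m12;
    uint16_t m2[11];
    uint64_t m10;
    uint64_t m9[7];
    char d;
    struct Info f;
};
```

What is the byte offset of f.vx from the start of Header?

Info: team at 0 (size 4, align 4) → ends 4; z at 4 (size 4, align 4) → ends 8; vx at 8 (size 1, align 1) → ends 9; tail pad 3 to reach multiple of 4; total 12 bytes, alignment 4
b at 0 (size 4, align 4) → ends 4
m1 at 4 (size 2, align 2) → ends 6
pad 2 to align 8 for m18
m18 at 8 (size 8, align 8) → ends 16
m20 at 16 (size 8, align 8) → ends 24
m12 at 24 (size 8, align 8) → ends 32
m2 at 32 (size 22, align 2) → ends 54
pad 2 to align 8 for m10
m10 at 56 (size 8, align 8) → ends 64
m9 at 64 (size 56, align 8) → ends 120
d at 120 (size 1, align 1) → ends 121
pad 3 to align 4 for f
f at 124 (size 12, align 4) → ends 136
within Info: vx at 8
124 + 8 = 132

132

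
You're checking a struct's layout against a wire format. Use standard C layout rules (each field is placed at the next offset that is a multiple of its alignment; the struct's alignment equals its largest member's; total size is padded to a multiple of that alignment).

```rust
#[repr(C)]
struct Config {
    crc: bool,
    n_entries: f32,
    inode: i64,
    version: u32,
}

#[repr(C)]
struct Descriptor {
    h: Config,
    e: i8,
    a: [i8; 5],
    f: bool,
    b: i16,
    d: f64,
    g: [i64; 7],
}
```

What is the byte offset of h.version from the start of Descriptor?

16

Config: crc at 0 (size 1, align 1) → ends 1; pad 3 to align 4 for n_entries; n_entries at 4 (size 4, align 4) → ends 8; inode at 8 (size 8, align 8) → ends 16; version at 16 (size 4, align 4) → ends 20; tail pad 4 to reach multiple of 8; total 24 bytes, alignment 8
h at 0 (size 24, align 8) → ends 24
within Config: version at 16
0 + 16 = 16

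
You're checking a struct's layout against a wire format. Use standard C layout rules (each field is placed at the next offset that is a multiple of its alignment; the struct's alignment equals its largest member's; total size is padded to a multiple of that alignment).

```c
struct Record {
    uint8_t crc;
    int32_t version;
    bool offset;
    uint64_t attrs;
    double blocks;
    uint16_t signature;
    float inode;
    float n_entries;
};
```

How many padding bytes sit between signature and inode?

@0: crc [1B, align 1] → 1
+3 pad (align 4)
@4: version [4B, align 4] → 8
@8: offset [1B, align 1] → 9
+7 pad (align 8)
@16: attrs [8B, align 8] → 24
@24: blocks [8B, align 8] → 32
@32: signature [2B, align 2] → 34
+2 pad (align 4)
@36: inode [4B, align 4] → 40

2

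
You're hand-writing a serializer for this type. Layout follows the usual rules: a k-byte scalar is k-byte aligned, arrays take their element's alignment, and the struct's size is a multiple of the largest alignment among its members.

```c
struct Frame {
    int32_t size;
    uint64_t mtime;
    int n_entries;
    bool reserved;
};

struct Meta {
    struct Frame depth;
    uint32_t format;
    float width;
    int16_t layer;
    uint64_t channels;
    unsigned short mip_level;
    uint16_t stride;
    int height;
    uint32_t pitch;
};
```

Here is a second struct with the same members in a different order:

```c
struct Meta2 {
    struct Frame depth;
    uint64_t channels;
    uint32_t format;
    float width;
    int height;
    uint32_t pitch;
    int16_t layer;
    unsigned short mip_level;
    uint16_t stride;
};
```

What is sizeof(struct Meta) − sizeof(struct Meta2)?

8

Frame: 0..4  size  (4B, 4-aligned); 4..8  -- padding (4B); 8..16  mtime  (8B, 8-aligned); 16..20  n_entries  (4B, 4-aligned); 20..21  reserved  (1B, 1-aligned); 21..24  -- tail padding (3B); sizeof = 24, alignof = 8
0..24  depth  (24B, 8-aligned)
24..28  format  (4B, 4-aligned)
28..32  width  (4B, 4-aligned)
32..34  layer  (2B, 2-aligned)
34..40  -- padding (6B)
40..48  channels  (8B, 8-aligned)
48..50  mip_level  (2B, 2-aligned)
50..52  stride  (2B, 2-aligned)
52..56  height  (4B, 4-aligned)
56..60  pitch  (4B, 4-aligned)
60..64  -- tail padding (4B)
sizeof = 64, alignof = 8
— Meta2 —
0..24  depth  (24B, 8-aligned)
24..32  channels  (8B, 8-aligned)
32..36  format  (4B, 4-aligned)
36..40  width  (4B, 4-aligned)
40..44  height  (4B, 4-aligned)
44..48  pitch  (4B, 4-aligned)
48..50  layer  (2B, 2-aligned)
50..52  mip_level  (2B, 2-aligned)
52..54  stride  (2B, 2-aligned)
54..56  -- tail padding (2B)
sizeof = 56, alignof = 8
64 − 56 = 8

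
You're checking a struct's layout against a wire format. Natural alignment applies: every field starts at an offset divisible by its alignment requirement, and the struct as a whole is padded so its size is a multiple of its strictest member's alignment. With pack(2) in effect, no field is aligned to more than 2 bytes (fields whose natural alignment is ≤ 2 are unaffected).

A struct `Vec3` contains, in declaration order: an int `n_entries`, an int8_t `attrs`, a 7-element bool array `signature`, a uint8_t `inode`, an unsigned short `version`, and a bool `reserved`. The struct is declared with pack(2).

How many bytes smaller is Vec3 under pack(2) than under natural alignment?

2

natural layout:
  @0: n_entries [4B, align 4] → 4
  @4: attrs [1B, align 1] → 5
  @5: signature [7B, align 1] → 12
  @12: inode [1B, align 1] → 13
  +1 pad (align 2)
  @14: version [2B, align 2] → 16
  @16: reserved [1B, align 1] → 17
  +3 tail pad (align 4)
  size 20, align 4
packed(2) layout:
  @0: n_entries [4B, align 2] → 4
  @4: attrs [1B, align 1] → 5
  @5: signature [7B, align 1] → 12
  @12: inode [1B, align 1] → 13
  +1 pad (align 2)
  @14: version [2B, align 2] → 16
  @16: reserved [1B, align 1] → 17
  +1 tail pad (align 2)
  size 18, align 2
20 − 18 = 2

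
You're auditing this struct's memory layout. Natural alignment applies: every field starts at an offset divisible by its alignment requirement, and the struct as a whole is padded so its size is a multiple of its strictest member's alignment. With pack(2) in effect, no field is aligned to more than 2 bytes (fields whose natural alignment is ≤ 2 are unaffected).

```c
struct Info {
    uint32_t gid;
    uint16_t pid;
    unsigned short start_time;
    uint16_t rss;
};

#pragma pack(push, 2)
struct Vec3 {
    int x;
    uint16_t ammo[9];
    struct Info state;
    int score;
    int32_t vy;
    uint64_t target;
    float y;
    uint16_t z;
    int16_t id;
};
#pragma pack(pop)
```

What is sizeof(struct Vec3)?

58

Info: 0..4  gid  (4B, 4-aligned); 4..6  pid  (2B, 2-aligned); 6..8  start_time  (2B, 2-aligned); 8..10  rss  (2B, 2-aligned); 10..12  -- tail padding (2B); sizeof = 12, alignof = 4
0..4  x  (4B, 2-aligned)
4..22  ammo  (18B, 2-aligned)
22..34  state  (12B, 2-aligned)
34..38  score  (4B, 2-aligned)
38..42  vy  (4B, 2-aligned)
42..50  target  (8B, 2-aligned)
50..54  y  (4B, 2-aligned)
54..56  z  (2B, 2-aligned)
56..58  id  (2B, 2-aligned)
sizeof = 58, alignof = 2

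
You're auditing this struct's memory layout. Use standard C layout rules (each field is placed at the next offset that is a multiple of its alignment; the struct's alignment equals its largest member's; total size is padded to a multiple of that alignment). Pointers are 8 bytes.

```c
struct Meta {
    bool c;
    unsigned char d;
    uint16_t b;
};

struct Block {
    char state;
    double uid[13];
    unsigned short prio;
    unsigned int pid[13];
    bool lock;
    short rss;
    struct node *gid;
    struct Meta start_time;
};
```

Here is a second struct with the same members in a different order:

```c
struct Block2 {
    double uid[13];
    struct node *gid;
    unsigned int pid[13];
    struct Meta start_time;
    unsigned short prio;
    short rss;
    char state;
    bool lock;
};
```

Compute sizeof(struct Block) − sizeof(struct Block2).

Meta: @0: c [1B, align 1] → 1; @1: d [1B, align 1] → 2; @2: b [2B, align 2] → 4; size 4, align 2
@0: state [1B, align 1] → 1
+7 pad (align 8)
@8: uid [104B, align 8] → 112
@112: prio [2B, align 2] → 114
+2 pad (align 4)
@116: pid [52B, align 4] → 168
@168: lock [1B, align 1] → 169
+1 pad (align 2)
@170: rss [2B, align 2] → 172
+4 pad (align 8)
@176: gid [8B, align 8] → 184
@184: start_time [4B, align 2] → 188
+4 tail pad (align 8)
size 192, align 8
— Block2 —
@0: uid [104B, align 8] → 104
@104: gid [8B, align 8] → 112
@112: pid [52B, align 4] → 164
@164: start_time [4B, align 2] → 168
@168: prio [2B, align 2] → 170
@170: rss [2B, align 2] → 172
@172: state [1B, align 1] → 173
@173: lock [1B, align 1] → 174
+2 tail pad (align 8)
size 176, align 8
192 − 176 = 16

16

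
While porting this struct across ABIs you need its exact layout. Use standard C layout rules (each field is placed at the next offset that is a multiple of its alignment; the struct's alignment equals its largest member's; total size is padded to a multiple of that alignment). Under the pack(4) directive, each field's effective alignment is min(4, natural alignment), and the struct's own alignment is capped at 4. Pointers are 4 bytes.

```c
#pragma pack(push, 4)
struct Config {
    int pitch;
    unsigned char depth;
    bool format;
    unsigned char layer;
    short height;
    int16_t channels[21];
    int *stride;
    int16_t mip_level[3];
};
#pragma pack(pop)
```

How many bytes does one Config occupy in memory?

pitch at 0 (size 4, align 4) → ends 4
depth at 4 (size 1, align 1) → ends 5
format at 5 (size 1, align 1) → ends 6
layer at 6 (size 1, align 1) → ends 7
pad 1 to align 2 for height
height at 8 (size 2, align 2) → ends 10
channels at 10 (size 42, align 2) → ends 52
stride at 52 (size 4, align 4) → ends 56
mip_level at 56 (size 6, align 2) → ends 62
tail pad 2 to reach multiple of 4
total 64 bytes, alignment 4

64 bytes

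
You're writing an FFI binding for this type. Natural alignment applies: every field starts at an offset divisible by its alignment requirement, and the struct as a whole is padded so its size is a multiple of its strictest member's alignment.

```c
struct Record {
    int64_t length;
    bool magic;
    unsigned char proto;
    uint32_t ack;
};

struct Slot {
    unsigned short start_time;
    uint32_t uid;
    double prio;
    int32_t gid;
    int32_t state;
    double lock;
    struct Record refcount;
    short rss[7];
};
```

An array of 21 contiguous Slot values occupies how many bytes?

1344

Record: 0..8  length  (8B, 8-aligned); 8..9  magic  (1B, 1-aligned); 9..10  proto  (1B, 1-aligned); 10..12  -- padding (2B); 12..16  ack  (4B, 4-aligned); sizeof = 16, alignof = 8
0..2  start_time  (2B, 2-aligned)
2..4  -- padding (2B)
4..8  uid  (4B, 4-aligned)
8..16  prio  (8B, 8-aligned)
16..20  gid  (4B, 4-aligned)
20..24  state  (4B, 4-aligned)
24..32  lock  (8B, 8-aligned)
32..48  refcount  (16B, 8-aligned)
48..62  rss  (14B, 2-aligned)
62..64  -- tail padding (2B)
sizeof = 64, alignof = 8
array of 21: 21 × 64 = 1344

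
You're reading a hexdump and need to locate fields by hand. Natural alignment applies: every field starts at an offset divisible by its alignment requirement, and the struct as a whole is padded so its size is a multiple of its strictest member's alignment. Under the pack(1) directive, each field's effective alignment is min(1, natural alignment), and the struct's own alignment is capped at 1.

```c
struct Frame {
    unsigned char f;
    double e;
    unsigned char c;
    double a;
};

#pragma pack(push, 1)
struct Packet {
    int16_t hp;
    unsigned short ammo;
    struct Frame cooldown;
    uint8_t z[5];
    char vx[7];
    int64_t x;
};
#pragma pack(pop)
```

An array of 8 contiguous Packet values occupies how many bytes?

448

Frame: 0..1  f  (1B, 1-aligned); 1..8  -- padding (7B); 8..16  e  (8B, 8-aligned); 16..17  c  (1B, 1-aligned); 17..24  -- padding (7B); 24..32  a  (8B, 8-aligned); sizeof = 32, alignof = 8
0..2  hp  (2B, 1-aligned)
2..4  ammo  (2B, 1-aligned)
4..36  cooldown  (32B, 1-aligned)
36..41  z  (5B, 1-aligned)
41..48  vx  (7B, 1-aligned)
48..56  x  (8B, 1-aligned)
sizeof = 56, alignof = 1
array of 8: 8 × 56 = 448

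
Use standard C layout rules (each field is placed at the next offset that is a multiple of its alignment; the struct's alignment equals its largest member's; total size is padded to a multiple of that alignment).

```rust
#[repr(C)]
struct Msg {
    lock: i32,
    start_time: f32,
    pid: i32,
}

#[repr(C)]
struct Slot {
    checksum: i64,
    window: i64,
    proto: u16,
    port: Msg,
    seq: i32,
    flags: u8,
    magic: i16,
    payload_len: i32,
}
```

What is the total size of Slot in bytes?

48 bytes

Msg: lock at 0 (size 4, align 4) → ends 4; start_time at 4 (size 4, align 4) → ends 8; pid at 8 (size 4, align 4) → ends 12; total 12 bytes, alignment 4
checksum at 0 (size 8, align 8) → ends 8
window at 8 (size 8, align 8) → ends 16
proto at 16 (size 2, align 2) → ends 18
pad 2 to align 4 for port
port at 20 (size 12, align 4) → ends 32
seq at 32 (size 4, align 4) → ends 36
flags at 36 (size 1, align 1) → ends 37
pad 1 to align 2 for magic
magic at 38 (size 2, align 2) → ends 40
payload_len at 40 (size 4, align 4) → ends 44
tail pad 4 to reach multiple of 8
total 48 bytes, alignment 8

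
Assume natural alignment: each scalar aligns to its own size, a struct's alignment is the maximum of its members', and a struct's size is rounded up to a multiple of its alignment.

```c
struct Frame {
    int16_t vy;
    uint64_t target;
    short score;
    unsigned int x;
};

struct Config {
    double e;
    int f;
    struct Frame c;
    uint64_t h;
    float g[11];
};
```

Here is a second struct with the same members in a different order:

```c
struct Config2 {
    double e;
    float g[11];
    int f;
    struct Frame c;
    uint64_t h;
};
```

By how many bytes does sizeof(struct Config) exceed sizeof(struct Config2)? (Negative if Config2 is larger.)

Frame: 0..2  vy  (2B, 2-aligned); 2..8  -- padding (6B); 8..16  target  (8B, 8-aligned); 16..18  score  (2B, 2-aligned); 18..20  -- padding (2B); 20..24  x  (4B, 4-aligned); sizeof = 24, alignof = 8
0..8  e  (8B, 8-aligned)
8..12  f  (4B, 4-aligned)
12..16  -- padding (4B)
16..40  c  (24B, 8-aligned)
40..48  h  (8B, 8-aligned)
48..92  g  (44B, 4-aligned)
92..96  -- tail padding (4B)
sizeof = 96, alignof = 8
— Config2 —
0..8  e  (8B, 8-aligned)
8..52  g  (44B, 4-aligned)
52..56  f  (4B, 4-aligned)
56..80  c  (24B, 8-aligned)
80..88  h  (8B, 8-aligned)
sizeof = 88, alignof = 8
96 − 88 = 8

8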